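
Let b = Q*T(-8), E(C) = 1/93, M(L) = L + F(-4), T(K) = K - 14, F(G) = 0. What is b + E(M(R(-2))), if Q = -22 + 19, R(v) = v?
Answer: 6139/93 ≈ 66.011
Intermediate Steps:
T(K) = -14 + K
M(L) = L (M(L) = L + 0 = L)
Q = -3
E(C) = 1/93
b = 66 (b = -3*(-14 - 8) = -3*(-22) = 66)
b + E(M(R(-2))) = 66 + 1/93 = 6139/93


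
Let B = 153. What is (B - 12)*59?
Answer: 8319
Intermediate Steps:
(B - 12)*59 = (153 - 12)*59 = 141*59 = 8319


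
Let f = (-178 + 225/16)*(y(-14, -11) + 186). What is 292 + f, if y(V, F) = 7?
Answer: -501567/16 ≈ -31348.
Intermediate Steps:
f = -506239/16 (f = (-178 + 225/16)*(7 + 186) = (-178 + 225*(1/16))*193 = (-178 + 225/16)*193 = -2623/16*193 = -506239/16 ≈ -31640.)
292 + f = 292 - 506239/16 = -501567/16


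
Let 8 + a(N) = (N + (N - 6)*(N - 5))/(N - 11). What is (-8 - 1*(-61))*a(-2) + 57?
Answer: -7633/13 ≈ -587.15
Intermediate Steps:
a(N) = -8 + (N + (-6 + N)*(-5 + N))/(-11 + N) (a(N) = -8 + (N + (N - 6)*(N - 5))/(N - 11) = -8 + (N + (-6 + N)*(-5 + N))/(-11 + N))
(-8 - 1*(-61))*a(-2) + 57 = (-8 - 1*(-61))*((118 + (-2)² - 18*(-2))/(-11 - 2)) + 57 = (-8 + 61)*((118 + 4 + 36)/(-13)) + 57 = 53*(-1/13*158) + 57 = 53*(-158/13) + 57 = -8374/13 + 57 = -7633/13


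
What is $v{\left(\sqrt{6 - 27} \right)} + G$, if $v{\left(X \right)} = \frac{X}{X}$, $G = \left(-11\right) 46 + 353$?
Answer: $-152$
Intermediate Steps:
$G = -153$ ($G = -506 + 353 = -153$)
$v{\left(X \right)} = 1$
$v{\left(\sqrt{6 - 27} \right)} + G = 1 - 153 = -152$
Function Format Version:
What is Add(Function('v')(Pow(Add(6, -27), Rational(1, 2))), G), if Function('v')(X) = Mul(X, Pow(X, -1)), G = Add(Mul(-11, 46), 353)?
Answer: -152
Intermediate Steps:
G = -153 (G = Add(-506, 353) = -153)
Function('v')(X) = 1
Add(Function('v')(Pow(Add(6, -27), Rational(1, 2))), G) = Add(1, -153) = -152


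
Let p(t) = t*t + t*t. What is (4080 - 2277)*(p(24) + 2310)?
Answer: 6241986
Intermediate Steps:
p(t) = 2*t**2 (p(t) = t**2 + t**2 = 2*t**2)
(4080 - 2277)*(p(24) + 2310) = (4080 - 2277)*(2*24**2 + 2310) = 1803*(2*576 + 2310) = 1803*(1152 + 2310) = 1803*3462 = 6241986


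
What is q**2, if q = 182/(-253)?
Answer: 33124/64009 ≈ 0.51749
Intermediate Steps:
q = -182/253 (q = 182*(-1/253) = -182/253 ≈ -0.71937)
q**2 = (-182/253)**2 = 33124/64009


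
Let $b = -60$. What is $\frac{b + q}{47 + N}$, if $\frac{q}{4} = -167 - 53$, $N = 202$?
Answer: $- \frac{940}{249} \approx -3.7751$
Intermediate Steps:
$q = -880$ ($q = 4 \left(-167 - 53\right) = 4 \left(-220\right) = -880$)
$\frac{b + q}{47 + N} = \frac{-60 - 880}{47 + 202} = - \frac{940}{249}$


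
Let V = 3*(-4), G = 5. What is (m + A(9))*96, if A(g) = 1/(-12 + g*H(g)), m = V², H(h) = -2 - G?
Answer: 345568/25 ≈ 13823.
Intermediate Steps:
H(h) = -7 (H(h) = -2 - 1*5 = -2 - 5 = -7)
V = -12
m = 144 (m = (-12)² = 144)
A(g) = 1/(-12 - 7*g) (A(g) = 1/(-12 + g*(-7)) = 1/(-12 - 7*g))
(m + A(9))*96 = (144 - 1/(12 + 7*9))*96 = (144 - 1/(12 + 63))*96 = (144 - 1/75)*96 = (10799/75)*96 = 345568/25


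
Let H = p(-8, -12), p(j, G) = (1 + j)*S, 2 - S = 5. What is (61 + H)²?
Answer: 6724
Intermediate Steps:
S = -3 (S = 2 - 1*5 = 2 - 5 = -3)
p(j, G) = -3 - 3*j (p(j, G) = (1 + j)*(-3) = -3 - 3*j)
H = 21 (H = -3 - 3*(-8) = -3 + 24 = 21)
(61 + H)² = (61 + 21)² = 82² = 6724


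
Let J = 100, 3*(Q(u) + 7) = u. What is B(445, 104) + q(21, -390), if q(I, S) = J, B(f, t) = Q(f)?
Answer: 724/3 ≈ 241.33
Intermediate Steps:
Q(u) = -7 + u/3
B(f, t) = -7 + f/3
q(I, S) = 100
B(445, 104) + q(21, -390) = (-7 + (1/3)*445) + 100 = (-7 + 445/3) + 100 = 424/3 + 100 = 724/3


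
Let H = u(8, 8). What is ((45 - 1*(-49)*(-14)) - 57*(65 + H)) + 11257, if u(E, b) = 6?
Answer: 6569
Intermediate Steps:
H = 6
((45 - 1*(-49)*(-14)) - 57*(65 + H)) + 11257 = ((45 - 1*(-49)*(-14)) - 57*(65 + 6)) + 11257 = ((45 + 49*(-14)) - 57*71) + 11257 = ((45 - 686) - 4047) + 11257 = (-641 - 4047) + 11257 = -4688 + 11257 = 6569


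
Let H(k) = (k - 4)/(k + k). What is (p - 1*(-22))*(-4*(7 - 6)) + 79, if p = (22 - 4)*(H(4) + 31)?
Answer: -2241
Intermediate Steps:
H(k) = (-4 + k)/(2*k) (H(k) = (-4 + k)/((2*k)) = (-4 + k)*(1/(2*k)) = (-4 + k)/(2*k))
p = 558 (p = (22 - 4)*((½)*(-4 + 4)/4 + 31) = 18*((½)*(¼)*0 + 31) = 18*(0 + 31) = 18*31 = 558)
(p - 1*(-22))*(-4*(7 - 6)) + 79 = (558 - 1*(-22))*(-4*(7 - 6)) + 79 = (558 + 22)*(-4*1) + 79 = 580*(-4) + 79 = -2320 + 79 = -2241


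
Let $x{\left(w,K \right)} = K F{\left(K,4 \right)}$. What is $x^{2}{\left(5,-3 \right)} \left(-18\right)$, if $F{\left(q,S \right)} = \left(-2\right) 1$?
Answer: $-648$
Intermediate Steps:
$F{\left(q,S \right)} = -2$
$x{\left(w,K \right)} = - 2 K$ ($x{\left(w,K \right)} = K \left(-2\right) = - 2 K$)
$x^{2}{\left(5,-3 \right)} \left(-18\right) = \left(\left(-2\right) \left(-3\right)\right)^{2} \left(-18\right) = 6^{2} \left(-18\right) = 36 \left(-18\right) = -648$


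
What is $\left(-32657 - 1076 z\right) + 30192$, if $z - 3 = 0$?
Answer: $-5693$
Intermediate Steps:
$z = 3$ ($z = 3 + 0 = 3$)
$\left(-32657 - 1076 z\right) + 30192 = \left(-32657 - 3228\right) + 30192 = -35885 + 30192 = -5693$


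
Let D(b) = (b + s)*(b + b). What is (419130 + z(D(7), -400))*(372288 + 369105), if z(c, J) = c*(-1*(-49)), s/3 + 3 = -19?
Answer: 280732907808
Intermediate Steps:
s = -66 (s = -9 + 3*(-19) = -9 - 57 = -66)
D(b) = 2*b*(-66 + b) (D(b) = (b - 66)*(b + b) = (-66 + b)*(2*b) = 2*b*(-66 + b))
z(c, J) = 49*c (z(c, J) = c*49 = 49*c)
(419130 + z(D(7), -400))*(372288 + 369105) = (419130 + 49*(2*7*(-66 + 7)))*(372288 + 369105) = (419130 + 49*(2*7*(-59)))*741393 = (419130 + 49*(-826))*741393 = (419130 - 40474)*741393 = 378656*741393 = 280732907808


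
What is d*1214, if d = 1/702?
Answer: 607/351 ≈ 1.7293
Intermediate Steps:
d = 1/702 ≈ 0.0014245
d*1214 = (1/702)*1214 = 607/351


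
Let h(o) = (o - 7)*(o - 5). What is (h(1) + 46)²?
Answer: 4900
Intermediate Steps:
h(o) = (-7 + o)*(-5 + o)
(h(1) + 46)² = ((35 + 1² - 12*1) + 46)² = ((35 + 1 - 12) + 46)² = (24 + 46)² = 70² = 4900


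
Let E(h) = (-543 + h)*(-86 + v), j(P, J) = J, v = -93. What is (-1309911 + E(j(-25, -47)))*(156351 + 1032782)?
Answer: -1432074061033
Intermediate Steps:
E(h) = 97197 - 179*h (E(h) = (-543 + h)*(-86 - 93) = (-543 + h)*(-179) = 97197 - 179*h)
(-1309911 + E(j(-25, -47)))*(156351 + 1032782) = (-1309911 + (97197 - 179*(-47)))*(156351 + 1032782) = (-1309911 + (97197 + 8413))*1189133 = (-1309911 + 105610)*1189133 = -1204301*1189133 = -1432074061033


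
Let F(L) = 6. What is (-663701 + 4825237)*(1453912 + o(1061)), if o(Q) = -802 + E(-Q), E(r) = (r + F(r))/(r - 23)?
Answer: 1638784052961280/271 ≈ 6.0472e+12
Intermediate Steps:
E(r) = (6 + r)/(-23 + r) (E(r) = (r + 6)/(r - 23) = (6 + r)/(-23 + r))
o(Q) = -802 + (6 - Q)/(-23 - Q)
(-663701 + 4825237)*(1453912 + o(1061)) = (-663701 + 4825237)*(1453912 + (-18452 - 801*1061)/(23 + 1061)) = 4161536*(1453912 + (-18452 - 849861)/1084) = 4161536*(1453912 + (1/1084)*(-868313)) = 4161536*(1453912 - 868313/1084) = 4161536*(1575172295/1084) = 1638784052961280/271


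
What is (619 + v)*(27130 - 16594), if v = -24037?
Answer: -246732048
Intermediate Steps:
(619 + v)*(27130 - 16594) = (619 - 24037)*(27130 - 16594) = -23418*10536 = -246732048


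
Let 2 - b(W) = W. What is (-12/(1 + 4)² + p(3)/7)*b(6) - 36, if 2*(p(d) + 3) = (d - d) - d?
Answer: -5514/175 ≈ -31.509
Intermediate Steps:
b(W) = 2 - W
p(d) = -3 - d/2 (p(d) = -3 + ((d - d) - d)/2 = -3 + (0 - d)/2 = -3 + (-d)/2 = -3 - d/2)
(-12/(1 + 4)² + p(3)/7)*b(6) - 36 = (-12/(1 + 4)² + (-3 - ½*3)/7)*(2 - 1*6) - 36 = (-12/(5²) + (-3 - 3/2)*(⅐))*(2 - 6) - 36 = (-12/25 - 9/2*⅐)*(-4) - 36 = (-12*1/25 - 9/14)*(-4) - 36 = (-12/25 - 9/14)*(-4) - 36 = -393/350*(-4) - 36 = 786/175 - 36 = -5514/175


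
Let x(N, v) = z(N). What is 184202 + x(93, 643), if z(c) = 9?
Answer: 184211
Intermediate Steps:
x(N, v) = 9
184202 + x(93, 643) = 184202 + 9 = 184211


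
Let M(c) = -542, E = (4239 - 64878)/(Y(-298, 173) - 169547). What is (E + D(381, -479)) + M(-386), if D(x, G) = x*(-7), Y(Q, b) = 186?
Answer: -543418810/169361 ≈ -3208.6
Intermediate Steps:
D(x, G) = -7*x
E = 60639/169361 (E = (4239 - 64878)/(186 - 169547) = -60639/(-169361) = -60639*(-1/169361) = 60639/169361 ≈ 0.35805)
(E + D(381, -479)) + M(-386) = (60639/169361 - 7*381) - 542 = (60639/169361 - 2667) - 542 = -451625148/169361 - 542 = -543418810/169361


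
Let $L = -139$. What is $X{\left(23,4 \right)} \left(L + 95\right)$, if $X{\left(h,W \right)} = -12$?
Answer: $528$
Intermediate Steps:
$X{\left(23,4 \right)} \left(L + 95\right) = - 12 \left(-139 + 95\right) = \left(-12\right) \left(-44\right) = 528$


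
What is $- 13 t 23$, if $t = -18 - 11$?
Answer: $8671$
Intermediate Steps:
$t = -29$
$- 13 t 23 = \left(-13\right) \left(-29\right) 23 = 377 \cdot 23 = 8671$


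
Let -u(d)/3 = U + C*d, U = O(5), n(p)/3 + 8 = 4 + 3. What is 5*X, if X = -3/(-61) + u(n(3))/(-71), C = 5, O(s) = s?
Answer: -8085/4331 ≈ -1.8668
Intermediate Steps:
n(p) = -3 (n(p) = -24 + 3*(4 + 3) = -24 + 3*7 = -24 + 21 = -3)
U = 5
u(d) = -15 - 15*d (u(d) = -3*(5 + 5*d) = -15 - 15*d)
X = -1617/4331 (X = -3/(-61) + (-15 - 15*(-3))/(-71) = -3*(-1/61) + (-15 + 45)*(-1/71) = 3/61 + 30*(-1/71) = 3/61 - 30/71 = -1617/4331 ≈ -0.37335)
5*X = 5*(-1617/4331) = -8085/4331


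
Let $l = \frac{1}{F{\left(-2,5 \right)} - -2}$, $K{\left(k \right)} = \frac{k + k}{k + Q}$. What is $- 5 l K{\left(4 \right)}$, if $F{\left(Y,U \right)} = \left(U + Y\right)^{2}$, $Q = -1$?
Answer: $- \frac{40}{33} \approx -1.2121$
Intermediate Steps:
$K{\left(k \right)} = \frac{2 k}{-1 + k}$ ($K{\left(k \right)} = \frac{k + k}{k - 1} = \frac{2 k}{-1 + k}$)
$l = \frac{1}{11}$ ($l = \frac{1}{\left(5 - 2\right)^{2} - -2} = \frac{1}{3^{2} + 2} = \frac{1}{9 + 2} = \frac{1}{11} \approx 0.090909$)
$- 5 l K{\left(4 \right)} = \left(-5\right) \frac{1}{11} \cdot 2 \cdot 4 \frac{1}{-1 + 4} = - \frac{5 \cdot 2 \cdot 4 \cdot \frac{1}{3}}{11} = \left(- \frac{5}{11}\right) \frac{8}{3} = - \frac{40}{33}$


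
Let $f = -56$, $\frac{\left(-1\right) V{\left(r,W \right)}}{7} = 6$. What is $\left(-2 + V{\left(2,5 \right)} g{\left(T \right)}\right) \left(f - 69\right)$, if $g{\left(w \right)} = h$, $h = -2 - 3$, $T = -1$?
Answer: $-26000$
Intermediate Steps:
$V{\left(r,W \right)} = -42$ ($V{\left(r,W \right)} = \left(-7\right) 6 = -42$)
$h = -5$
$g{\left(w \right)} = -5$
$\left(-2 + V{\left(2,5 \right)} g{\left(T \right)}\right) \left(f - 69\right) = \left(-2 - -210\right) \left(-56 - 69\right) = \left(-2 + 210\right) \left(-125\right) = 208 \left(-125\right) = -26000$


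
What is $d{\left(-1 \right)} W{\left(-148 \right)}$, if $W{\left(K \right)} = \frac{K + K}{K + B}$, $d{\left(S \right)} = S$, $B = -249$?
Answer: $- \frac{296}{397} \approx -0.74559$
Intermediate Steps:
$W{\left(K \right)} = \frac{2 K}{-249 + K}$ ($W{\left(K \right)} = \frac{K + K}{K - 249} = \frac{2 K}{-249 + K}$)
$d{\left(-1 \right)} W{\left(-148 \right)} = - \frac{2 \left(-148\right)}{-249 - 148} = - \frac{2 \left(-148\right)}{-397} = - \frac{2 \left(-148\right) \left(-1\right)}{397} = \left(-1\right) \frac{296}{397} = - \frac{296}{397}$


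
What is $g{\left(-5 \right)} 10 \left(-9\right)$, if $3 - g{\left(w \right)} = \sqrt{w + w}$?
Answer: $-270 + 90 i \sqrt{10} \approx -270.0 + 284.6 i$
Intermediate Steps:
$g{\left(w \right)} = 3 - \sqrt{2} \sqrt{w}$ ($g{\left(w \right)} = 3 - \sqrt{w + w} = 3 - \sqrt{2 w} = 3 - \sqrt{2} \sqrt{w}$)
$g{\left(-5 \right)} 10 \left(-9\right) = \left(3 - \sqrt{2} \sqrt{-5}\right) 10 \left(-9\right) = \left(3 - \sqrt{2} i \sqrt{5}\right) 10 \left(-9\right) = \left(3 - i \sqrt{10}\right) 10 \left(-9\right) = \left(30 - 10 i \sqrt{10}\right) \left(-9\right) = -270 + 90 i \sqrt{10}$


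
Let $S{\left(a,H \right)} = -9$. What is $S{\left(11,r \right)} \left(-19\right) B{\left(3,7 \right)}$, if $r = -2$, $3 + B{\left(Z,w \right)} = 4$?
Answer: $171$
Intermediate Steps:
$B{\left(Z,w \right)} = 1$ ($B{\left(Z,w \right)} = -3 + 4 = 1$)
$S{\left(11,r \right)} \left(-19\right) B{\left(3,7 \right)} = \left(-9\right) \left(-19\right) 1 = 171 \cdot 1 = 171$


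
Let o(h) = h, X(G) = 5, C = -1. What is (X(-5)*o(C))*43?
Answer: -215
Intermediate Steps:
(X(-5)*o(C))*43 = (5*(-1))*43 = -5*43 = -215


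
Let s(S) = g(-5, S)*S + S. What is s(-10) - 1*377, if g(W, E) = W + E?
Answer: -237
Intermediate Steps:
g(W, E) = E + W
s(S) = S + S*(-5 + S) (s(S) = (S - 5)*S + S = (-5 + S)*S + S = S*(-5 + S) + S = S + S*(-5 + S))
s(-10) - 1*377 = -10*(-4 - 10) - 1*377 = -10*(-14) - 377 = 140 - 377 = -237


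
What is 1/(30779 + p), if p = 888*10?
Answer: 1/39659 ≈ 2.5215e-5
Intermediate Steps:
p = 8880
1/(30779 + p) = 1/(30779 + 8880) = 1/39659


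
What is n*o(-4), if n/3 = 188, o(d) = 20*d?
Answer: -45120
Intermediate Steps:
n = 564 (n = 3*188 = 564)
n*o(-4) = 564*(20*(-4)) = 564*(-80) = -45120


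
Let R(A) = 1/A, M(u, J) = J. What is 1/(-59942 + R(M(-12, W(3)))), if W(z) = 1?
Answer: -1/59941 ≈ -1.6683e-5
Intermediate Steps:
1/(-59942 + R(M(-12, W(3)))) = 1/(-59942 + 1/1) = 1/(-59942 + 1) = 1/(-59941) = -1/59941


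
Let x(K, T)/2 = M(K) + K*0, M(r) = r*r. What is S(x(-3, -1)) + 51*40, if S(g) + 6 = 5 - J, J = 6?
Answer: 2033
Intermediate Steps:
M(r) = r²
x(K, T) = 2*K² (x(K, T) = 2*(K² + K*0) = 2*(K² + 0) = 2*K²)
S(g) = -7 (S(g) = -6 + (5 - 1*6) = -6 + (5 - 6) = -6 - 1 = -7)
S(x(-3, -1)) + 51*40 = -7 + 51*40 = -7 + 2040 = 2033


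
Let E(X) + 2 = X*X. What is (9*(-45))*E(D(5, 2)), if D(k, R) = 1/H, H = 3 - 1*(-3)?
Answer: 3195/4 ≈ 798.75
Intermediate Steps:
H = 6 (H = 3 + 3 = 6)
D(k, R) = ⅙ (D(k, R) = 1/6 = ⅙)
E(X) = -2 + X² (E(X) = -2 + X*X = -2 + X²)
(9*(-45))*E(D(5, 2)) = (9*(-45))*(-2 + (⅙)²) = -405*(-2 + 1/36) = -405*(-71/36) = 3195/4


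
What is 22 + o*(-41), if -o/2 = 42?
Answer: 3466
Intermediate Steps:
o = -84 (o = -2*42 = -84)
22 + o*(-41) = 22 - 84*(-41) = 22 + 3444 = 3466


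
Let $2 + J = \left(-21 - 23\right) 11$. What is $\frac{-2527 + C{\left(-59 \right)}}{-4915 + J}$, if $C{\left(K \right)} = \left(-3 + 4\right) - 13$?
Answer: $\frac{2539}{5401} \approx 0.4701$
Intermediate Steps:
$C{\left(K \right)} = -12$ ($C{\left(K \right)} = 1 - 13 = -12$)
$J = -486$ ($J = -2 + \left(-21 - 23\right) 11 = -2 - 484 = -486$)
$\frac{-2527 + C{\left(-59 \right)}}{-4915 + J} = \frac{-2527 - 12}{-4915 - 486} = - \frac{2539}{-5401} = \left(-2539\right) \left(- \frac{1}{5401}\right) = \frac{2539}{5401}$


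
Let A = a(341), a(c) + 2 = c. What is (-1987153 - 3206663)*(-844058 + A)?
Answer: 4382121241704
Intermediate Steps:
a(c) = -2 + c
A = 339 (A = -2 + 341 = 339)
(-1987153 - 3206663)*(-844058 + A) = (-1987153 - 3206663)*(-844058 + 339) = -5193816*(-843719) = 4382121241704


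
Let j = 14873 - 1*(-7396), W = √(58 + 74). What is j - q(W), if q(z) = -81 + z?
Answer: 22350 - 2*√33 ≈ 22339.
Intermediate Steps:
W = 2*√33 (W = √132 = 2*√33 ≈ 11.489)
j = 22269 (j = 14873 + 7396 = 22269)
j - q(W) = 22269 - (-81 + 2*√33) = 22269 + (81 - 2*√33) = 22350 - 2*√33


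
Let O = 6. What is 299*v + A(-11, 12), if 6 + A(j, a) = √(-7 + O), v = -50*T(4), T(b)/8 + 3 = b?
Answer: -119606 + I ≈ -1.1961e+5 + 1.0*I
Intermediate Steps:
T(b) = -24 + 8*b
v = -400 (v = -50*(-24 + 8*4) = -50*(-24 + 32) = -50*8 = -400)
A(j, a) = -6 + I (A(j, a) = -6 + √(-7 + 6) = -6 + √(-1) = -6 + I)
299*v + A(-11, 12) = 299*(-400) + (-6 + I) = -119600 + (-6 + I) = -119606 + I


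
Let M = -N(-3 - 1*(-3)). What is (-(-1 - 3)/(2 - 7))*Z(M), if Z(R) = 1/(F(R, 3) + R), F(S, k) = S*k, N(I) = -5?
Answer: -1/25 ≈ -0.040000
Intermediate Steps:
M = 5 (M = -1*(-5) = 5)
Z(R) = 1/(4*R) (Z(R) = 1/(R*3 + R) = 1/(3*R + R) = 1/(4*R))
(-(-1 - 3)/(2 - 7))*Z(M) = (-(-1 - 3)/(2 - 7))*((¼)/5) = (-(-4)/(-5))*((¼)*(⅕)) = -(-4)*(-1)/5*(1/20) = -1*⅘*(1/20) = -⅘*1/20 = -1/25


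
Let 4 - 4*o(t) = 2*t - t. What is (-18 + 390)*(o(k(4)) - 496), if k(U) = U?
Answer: -184512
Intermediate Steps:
o(t) = 1 - t/4 (o(t) = 1 - (2*t - t)/4 = 1 - t/4)
(-18 + 390)*(o(k(4)) - 496) = (-18 + 390)*((1 - 1/4*4) - 496) = 372*((1 - 1) - 496) = 372*(0 - 496) = 372*(-496) = -184512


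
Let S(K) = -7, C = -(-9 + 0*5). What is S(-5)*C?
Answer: -63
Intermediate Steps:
C = 9 (C = -(-9 + 0) = -1*(-9) = 9)
S(-5)*C = -7*9 = -63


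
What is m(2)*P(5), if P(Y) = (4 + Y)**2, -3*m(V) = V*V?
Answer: -108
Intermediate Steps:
m(V) = -V**2/3 (m(V) = -V*V/3 = -V**2/3)
m(2)*P(5) = (-1/3*2**2)*(4 + 5)**2 = -1/3*4*9**2 = -4/3*81 = -108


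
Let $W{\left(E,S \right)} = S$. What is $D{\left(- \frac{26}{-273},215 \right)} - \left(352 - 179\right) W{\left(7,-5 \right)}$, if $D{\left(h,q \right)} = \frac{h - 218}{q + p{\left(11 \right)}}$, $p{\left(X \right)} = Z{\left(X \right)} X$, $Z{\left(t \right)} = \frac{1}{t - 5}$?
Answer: $\frac{7868403}{9107} \approx 864.0$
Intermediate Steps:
$Z{\left(t \right)} = \frac{1}{-5 + t}$
$p{\left(X \right)} = \frac{X}{-5 + X}$
$D{\left(h,q \right)} = \frac{-218 + h}{\frac{11}{6} + q}$ ($D{\left(h,q \right)} = \frac{h - 218}{q + \frac{11}{-5 + 11}} = \frac{-218 + h}{q + \frac{11}{6}} = \frac{-218 + h}{\frac{11}{6} + q}$)
$D{\left(- \frac{26}{-273},215 \right)} - \left(352 - 179\right) W{\left(7,-5 \right)} = \frac{6 \left(-218 - \frac{26}{-273}\right)}{11 + 6 \cdot 215} - \left(352 - 179\right) \left(-5\right) = \frac{6 \left(-218 - - \frac{2}{21}\right)}{11 + 1290} - 173 \left(-5\right) = \frac{6 \left(-218 + \frac{2}{21}\right)}{1301} - -865 = 6 \cdot \frac{1}{1301} \left(- \frac{4576}{21}\right) + 865 = - \frac{9152}{9107} + 865 = \frac{7868403}{9107}$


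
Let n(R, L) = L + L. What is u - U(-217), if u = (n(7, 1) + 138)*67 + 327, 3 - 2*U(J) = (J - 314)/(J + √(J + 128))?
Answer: 101765265/10484 + 59*I*√89/10484 ≈ 9706.7 + 0.053091*I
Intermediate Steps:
n(R, L) = 2*L
U(J) = 3/2 - (-314 + J)/(2*(J + √(128 + J))) (U(J) = 3/2 - (J - 314)/(2*(J + √(J + 128))) = 3/2 - (-314 + J)/(2*(J + √(128 + J))))
u = 9707 (u = (2*1 + 138)*67 + 327 = (2 + 138)*67 + 327 = 140*67 + 327 = 9380 + 327 = 9707)
u - U(-217) = 9707 - (157 - 217 + 3*√(128 - 217)/2)/(-217 + √(128 - 217)) = 9707 - (157 - 217 + 3*√(-89)/2)/(-217 + √(-89)) = 9707 - (157 - 217 + 3*(I*√89)/2)/(-217 + I*√89) = 9707 - (157 - 217 + 3*I*√89/2)/(-217 + I*√89) = 9707 - (-60 + 3*I*√89/2)/(-217 + I*√89)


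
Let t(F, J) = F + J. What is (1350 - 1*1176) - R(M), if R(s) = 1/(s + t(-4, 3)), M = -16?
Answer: 2959/17 ≈ 174.06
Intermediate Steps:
R(s) = 1/(-1 + s) (R(s) = 1/(s + (-4 + 3)) = 1/(s - 1) = 1/(-1 + s))
(1350 - 1*1176) - R(M) = (1350 - 1*1176) - 1/(-1 - 16) = (1350 - 1176) - 1/(-17) = 174 - 1*(-1/17) = 174 + 1/17 = 2959/17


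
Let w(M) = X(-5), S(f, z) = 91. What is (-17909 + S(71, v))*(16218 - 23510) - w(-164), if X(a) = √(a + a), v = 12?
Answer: 129928856 - I*√10 ≈ 1.2993e+8 - 3.1623*I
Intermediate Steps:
X(a) = √2*√a (X(a) = √(2*a) = √2*√a)
w(M) = I*√10 (w(M) = √2*√(-5) = √2*(I*√5) = I*√10)
(-17909 + S(71, v))*(16218 - 23510) - w(-164) = (-17909 + 91)*(16218 - 23510) - I*√10 = -17818*(-7292) - I*√10 = 129928856 - I*√10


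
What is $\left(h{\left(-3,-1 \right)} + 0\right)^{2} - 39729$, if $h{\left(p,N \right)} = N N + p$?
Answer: $-39725$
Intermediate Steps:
$h{\left(p,N \right)} = p + N^{2}$ ($h{\left(p,N \right)} = N^{2} + p = p + N^{2}$)
$\left(h{\left(-3,-1 \right)} + 0\right)^{2} - 39729 = \left(\left(-3 + \left(-1\right)^{2}\right) + 0\right)^{2} - 39729 = \left(\left(-3 + 1\right) + 0\right)^{2} - 39729 = \left(-2 + 0\right)^{2} - 39729 = \left(-2\right)^{2} - 39729 = 4 - 39729 = -39725$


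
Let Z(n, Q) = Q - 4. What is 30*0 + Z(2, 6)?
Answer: 2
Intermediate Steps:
Z(n, Q) = -4 + Q
30*0 + Z(2, 6) = 30*0 + (-4 + 6) = 0 + 2 = 2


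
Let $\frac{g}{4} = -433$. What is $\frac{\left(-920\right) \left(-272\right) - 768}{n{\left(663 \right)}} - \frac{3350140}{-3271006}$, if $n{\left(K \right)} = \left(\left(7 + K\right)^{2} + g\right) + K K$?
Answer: $\frac{1893358751006}{1450261023711} \approx 1.3055$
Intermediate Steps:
$g = -1732$ ($g = 4 \left(-433\right) = -1732$)
$n{\left(K \right)} = -1732 + K^{2} + \left(7 + K\right)^{2}$ ($n{\left(K \right)} = \left(\left(7 + K\right)^{2} - 1732\right) + K K = \left(-1732 + \left(7 + K\right)^{2}\right) + K^{2} = -1732 + K^{2} + \left(7 + K\right)^{2}$)
$\frac{\left(-920\right) \left(-272\right) - 768}{n{\left(663 \right)}} - \frac{3350140}{-3271006} = \frac{\left(-920\right) \left(-272\right) - 768}{-1732 + 663^{2} + \left(7 + 663\right)^{2}} - \frac{3350140}{-3271006} = \frac{250240 - 768}{-1732 + 439569 + 670^{2}} - - \frac{1675070}{1635503} = \frac{249472}{-1732 + 439569 + 448900} + \frac{1675070}{1635503} = \frac{249472}{886737} + \frac{1675070}{1635503} = \frac{1893358751006}{1450261023711}$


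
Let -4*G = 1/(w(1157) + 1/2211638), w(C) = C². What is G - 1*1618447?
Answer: -9583171025152348141/5921213994126 ≈ -1.6184e+6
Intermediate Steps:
G = -1105819/5921213994126 (G = -1/(4*(1157² + 1/2211638)) = -1/(4*(1338649 + 1/2211638)) = -1/(4*2960606997063/2211638) = -¼*2211638/2960606997063 = -1105819/5921213994126 ≈ -1.8676e-7)
G - 1*1618447 = -1105819/5921213994126 - 1*1618447 = -1105819/5921213994126 - 1618447 = -9583171025152348141/5921213994126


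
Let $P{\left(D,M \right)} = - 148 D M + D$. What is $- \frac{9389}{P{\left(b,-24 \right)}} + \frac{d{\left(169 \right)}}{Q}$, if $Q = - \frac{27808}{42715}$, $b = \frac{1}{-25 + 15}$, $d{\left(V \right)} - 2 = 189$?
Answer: $- \frac{2397862575}{8981984} \approx -266.96$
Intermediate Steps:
$d{\left(V \right)} = 191$ ($d{\left(V \right)} = 2 + 189 = 191$)
$b = - \frac{1}{10}$ ($b = \frac{1}{-10} = - \frac{1}{10} \approx -0.1$)
$Q = - \frac{27808}{42715}$ ($Q = \left(-27808\right) \frac{1}{42715} = - \frac{27808}{42715} \approx -0.65101$)
$P{\left(D,M \right)} = D - 148 D M$ ($P{\left(D,M \right)} = - 148 D M + D = D - 148 D M$)
$- \frac{9389}{P{\left(b,-24 \right)}} + \frac{d{\left(169 \right)}}{Q} = - \frac{9389}{\left(- \frac{1}{10}\right) \left(1 - -3552\right)} + \frac{191}{- \frac{27808}{42715}} = - \frac{9389}{\left(- \frac{1}{10}\right) \left(1 + 3552\right)} + 191 \left(- \frac{42715}{27808}\right) = - \frac{9389}{\left(- \frac{1}{10}\right) 3553} - \frac{8158565}{27808} = - \frac{9389}{- \frac{3553}{10}} - \frac{8158565}{27808} = \left(-9389\right) \left(- \frac{10}{3553}\right) - \frac{8158565}{27808} = \frac{93890}{3553} - \frac{8158565}{27808} = - \frac{2397862575}{8981984}$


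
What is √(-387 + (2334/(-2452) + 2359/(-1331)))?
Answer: 59*I*√2463797798/148346 ≈ 19.741*I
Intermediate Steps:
√(-387 + (2334/(-2452) + 2359/(-1331))) = √(-387 + (2334*(-1/2452) + 2359*(-1/1331))) = √(-387 + (-1167/1226 - 2359/1331)) = √(-387 - 4445411/1631806) = √(-635954333/1631806) = 59*I*√2463797798/148346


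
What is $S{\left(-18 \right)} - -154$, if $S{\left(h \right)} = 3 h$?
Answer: $100$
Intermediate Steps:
$S{\left(-18 \right)} - -154 = 3 \left(-18\right) - -154 = -54 + 154 = 100$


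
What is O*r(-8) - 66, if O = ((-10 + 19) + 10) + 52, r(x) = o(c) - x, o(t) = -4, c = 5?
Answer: 218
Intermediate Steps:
r(x) = -4 - x
O = 71 (O = (9 + 10) + 52 = 19 + 52 = 71)
O*r(-8) - 66 = 71*(-4 - 1*(-8)) - 66 = 71*(-4 + 8) - 66 = 71*4 - 66 = 284 - 66 = 218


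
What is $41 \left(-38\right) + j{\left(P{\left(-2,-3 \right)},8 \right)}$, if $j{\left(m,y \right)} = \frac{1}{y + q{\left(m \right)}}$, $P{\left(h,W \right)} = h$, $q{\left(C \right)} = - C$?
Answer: $- \frac{15579}{10} \approx -1557.9$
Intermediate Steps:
$j{\left(m,y \right)} = \frac{1}{y - m}$
$41 \left(-38\right) + j{\left(P{\left(-2,-3 \right)},8 \right)} = 41 \left(-38\right) + \frac{1}{8 - -2} = -1558 + \frac{1}{8 + 2} = -1558 + \frac{1}{10} = - \frac{15579}{10}$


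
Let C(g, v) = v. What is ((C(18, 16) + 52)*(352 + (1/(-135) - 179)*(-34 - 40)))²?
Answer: 15583695333347584/18225 ≈ 8.5507e+11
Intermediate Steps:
((C(18, 16) + 52)*(352 + (1/(-135) - 179)*(-34 - 40)))² = ((16 + 52)*(352 + (1/(-135) - 179)*(-34 - 40)))² = (68*(352 + (-1/135 - 179)*(-74)))² = (68*(352 - 24166/135*(-74)))² = (68*(352 + 1788284/135))² = (68*(1835804/135))² = (124834672/135)² = 15583695333347584/18225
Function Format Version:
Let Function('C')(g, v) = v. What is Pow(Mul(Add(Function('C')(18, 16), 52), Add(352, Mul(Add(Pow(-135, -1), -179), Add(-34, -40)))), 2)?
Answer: Rational(15583695333347584, 18225) ≈ 8.5507e+11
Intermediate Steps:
Pow(Mul(Add(Function('C')(18, 16), 52), Add(352, Mul(Add(Pow(-135, -1), -179), Add(-34, -40)))), 2) = Pow(Mul(Add(16, 52), Add(352, Mul(Add(Pow(-135, -1), -179), Add(-34, -40)))), 2) = Pow(Mul(68, Add(352, Mul(Add(Rational(-1, 135), -179), -74))), 2) = Pow(Mul(68, Add(352, Mul(Rational(-24166, 135), -74))), 2) = Pow(Mul(68, Add(352, Rational(1788284, 135))), 2) = Pow(Mul(68, Rational(1835804, 135)), 2) = Pow(Rational(124834672, 135), 2) = Rational(15583695333347584, 18225)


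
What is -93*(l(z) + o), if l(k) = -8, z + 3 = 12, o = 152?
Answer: -13392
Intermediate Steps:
z = 9 (z = -3 + 12 = 9)
-93*(l(z) + o) = -93*(-8 + 152) = -93*144 = -13392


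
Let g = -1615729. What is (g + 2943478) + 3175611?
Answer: 4503360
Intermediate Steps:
(g + 2943478) + 3175611 = (-1615729 + 2943478) + 3175611 = 1327749 + 3175611 = 4503360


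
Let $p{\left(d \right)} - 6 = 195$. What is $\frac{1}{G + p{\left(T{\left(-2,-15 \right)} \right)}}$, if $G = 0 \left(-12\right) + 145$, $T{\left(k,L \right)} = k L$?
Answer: $\frac{1}{346} \approx 0.0028902$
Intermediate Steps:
$T{\left(k,L \right)} = L k$
$p{\left(d \right)} = 201$ ($p{\left(d \right)} = 6 + 195 = 201$)
$G = 145$ ($G = 0 + 145 = 145$)
$\frac{1}{G + p{\left(T{\left(-2,-15 \right)} \right)}} = \frac{1}{145 + 201} = \frac{1}{346}$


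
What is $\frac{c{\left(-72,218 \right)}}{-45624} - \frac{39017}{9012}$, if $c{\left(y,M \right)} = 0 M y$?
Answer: $- \frac{39017}{9012} \approx -4.3295$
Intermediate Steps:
$c{\left(y,M \right)} = 0$ ($c{\left(y,M \right)} = 0 y = 0$)
$\frac{c{\left(-72,218 \right)}}{-45624} - \frac{39017}{9012} = \frac{0}{-45624} - \frac{39017}{9012} = 0 \left(- \frac{1}{45624}\right) - \frac{39017}{9012} = 0 - \frac{39017}{9012} = - \frac{39017}{9012}$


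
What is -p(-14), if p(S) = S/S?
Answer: -1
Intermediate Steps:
p(S) = 1
-p(-14) = -1*1 = -1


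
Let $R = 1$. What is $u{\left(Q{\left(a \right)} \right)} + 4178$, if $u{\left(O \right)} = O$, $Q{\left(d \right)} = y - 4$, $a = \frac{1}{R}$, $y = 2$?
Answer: $4176$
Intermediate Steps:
$a = 1$ ($a = 1^{-1} = 1$)
$Q{\left(d \right)} = -2$ ($Q{\left(d \right)} = 2 - 4 = -2$)
$u{\left(Q{\left(a \right)} \right)} + 4178 = -2 + 4178 = 4176$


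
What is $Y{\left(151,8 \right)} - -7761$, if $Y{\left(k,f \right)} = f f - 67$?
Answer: $7758$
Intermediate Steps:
$Y{\left(k,f \right)} = -67 + f^{2}$ ($Y{\left(k,f \right)} = f^{2} - 67 = -67 + f^{2}$)
$Y{\left(151,8 \right)} - -7761 = \left(-67 + 8^{2}\right) - -7761 = \left(-67 + 64\right) + 7761 = -3 + 7761 = 7758$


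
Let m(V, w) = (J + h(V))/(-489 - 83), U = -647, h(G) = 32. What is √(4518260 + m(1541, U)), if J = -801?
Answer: √369575704927/286 ≈ 2125.6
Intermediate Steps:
m(V, w) = 769/572 (m(V, w) = (-801 + 32)/(-489 - 83) = -769/(-572) = -769*(-1/572) = 769/572)
√(4518260 + m(1541, U)) = √(4518260 + 769/572) = √(2584445489/572) = √369575704927/286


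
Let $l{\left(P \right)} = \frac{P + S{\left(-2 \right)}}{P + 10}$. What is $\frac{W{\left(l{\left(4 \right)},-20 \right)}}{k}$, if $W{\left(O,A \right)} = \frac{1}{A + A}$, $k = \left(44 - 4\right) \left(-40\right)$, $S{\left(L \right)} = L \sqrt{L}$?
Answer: $\frac{1}{64000} \approx 1.5625 \cdot 10^{-5}$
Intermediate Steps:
$S{\left(L \right)} = L^{\frac{3}{2}}$
$l{\left(P \right)} = \frac{P - 2 i \sqrt{2}}{10 + P}$ ($l{\left(P \right)} = \frac{P + \left(-2\right)^{\frac{3}{2}}}{P + 10} = \frac{P - 2 i \sqrt{2}}{10 + P}$)
$k = -1600$ ($k = 40 \left(-40\right) = -1600$)
$W{\left(O,A \right)} = \frac{1}{2 A}$
$\frac{W{\left(l{\left(4 \right)},-20 \right)}}{k} = \frac{\frac{1}{2} \frac{1}{-20}}{-1600} = \frac{1}{2} \left(- \frac{1}{20}\right) \left(- \frac{1}{1600}\right) = \left(- \frac{1}{40}\right) \left(- \frac{1}{1600}\right) = \frac{1}{64000}$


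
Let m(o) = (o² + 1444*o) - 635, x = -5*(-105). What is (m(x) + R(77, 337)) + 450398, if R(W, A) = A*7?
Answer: 1485847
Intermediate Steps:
R(W, A) = 7*A
x = 525
m(o) = -635 + o² + 1444*o
(m(x) + R(77, 337)) + 450398 = ((-635 + 525² + 1444*525) + 7*337) + 450398 = ((-635 + 275625 + 758100) + 2359) + 450398 = (1033090 + 2359) + 450398 = 1035449 + 450398 = 1485847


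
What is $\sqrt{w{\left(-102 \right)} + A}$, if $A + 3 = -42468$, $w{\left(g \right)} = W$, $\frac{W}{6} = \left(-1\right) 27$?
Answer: $3 i \sqrt{4737} \approx 206.48 i$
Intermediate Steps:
$W = -162$ ($W = 6 \left(\left(-1\right) 27\right) = 6 \left(-27\right) = -162$)
$w{\left(g \right)} = -162$
$A = -42471$ ($A = -3 - 42468 = -42471$)
$\sqrt{w{\left(-102 \right)} + A} = \sqrt{-162 - 42471} = \sqrt{-42633} = 3 i \sqrt{4737}$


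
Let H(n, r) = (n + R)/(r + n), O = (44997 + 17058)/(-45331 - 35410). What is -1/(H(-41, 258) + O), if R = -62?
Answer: 17520797/21782258 ≈ 0.80436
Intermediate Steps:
O = -62055/80741 (O = 62055/(-80741) = 62055*(-1/80741) = -62055/80741 ≈ -0.76857)
H(n, r) = (-62 + n)/(n + r) (H(n, r) = (n - 62)/(r + n) = (-62 + n)/(n + r))
-1/(H(-41, 258) + O) = -1/((-62 - 41)/(-41 + 258) - 62055/80741) = -1/(-103/217 - 62055/80741) = -1/(-21782258/17520797) = -1*(-17520797/21782258) = 17520797/21782258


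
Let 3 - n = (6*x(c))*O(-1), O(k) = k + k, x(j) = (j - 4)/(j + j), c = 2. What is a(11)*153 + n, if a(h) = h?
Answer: 1680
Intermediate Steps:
x(j) = (-4 + j)/(2*j) (x(j) = (-4 + j)/((2*j)) = (-4 + j)*(1/(2*j)) = (-4 + j)/(2*j))
O(k) = 2*k
n = -3 (n = 3 - 6*((½)*(-4 + 2)/2)*2*(-1) = 3 - 6*((½)*(½)*(-2))*(-2) = 3 - 6*(-½)*(-2) = 3 - (-3)*(-2) = 3 - 1*6 = 3 - 6 = -3)
a(11)*153 + n = 11*153 - 3 = 1683 - 3 = 1680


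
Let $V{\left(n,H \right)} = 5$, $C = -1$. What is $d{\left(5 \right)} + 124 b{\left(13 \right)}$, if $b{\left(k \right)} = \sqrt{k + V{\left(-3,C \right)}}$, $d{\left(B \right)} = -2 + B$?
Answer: $3 + 372 \sqrt{2} \approx 529.09$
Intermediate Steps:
$b{\left(k \right)} = \sqrt{5 + k}$ ($b{\left(k \right)} = \sqrt{k + 5} = \sqrt{5 + k}$)
$d{\left(5 \right)} + 124 b{\left(13 \right)} = \left(-2 + 5\right) + 124 \sqrt{5 + 13} = 3 + 124 \sqrt{18} = 3 + 124 \cdot 3 \sqrt{2} = 3 + 372 \sqrt{2}$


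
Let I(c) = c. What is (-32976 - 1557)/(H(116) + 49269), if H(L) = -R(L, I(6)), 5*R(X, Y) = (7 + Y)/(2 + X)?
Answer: -20374470/29068697 ≈ -0.70091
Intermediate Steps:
R(X, Y) = (7 + Y)/(5*(2 + X)) (R(X, Y) = ((7 + Y)/(2 + X))/5 = (7 + Y)/(5*(2 + X)))
H(L) = -13/(5*(2 + L)) (H(L) = -(7 + 6)/(5*(2 + L)) = -13/(5*(2 + L)))
(-32976 - 1557)/(H(116) + 49269) = (-32976 - 1557)/(-13/(10 + 5*116) + 49269) = -34533/(-13/(10 + 580) + 49269) = -34533/(-13/590 + 49269) = -34533/29068697/590 = -34533*590/29068697 = -20374470/29068697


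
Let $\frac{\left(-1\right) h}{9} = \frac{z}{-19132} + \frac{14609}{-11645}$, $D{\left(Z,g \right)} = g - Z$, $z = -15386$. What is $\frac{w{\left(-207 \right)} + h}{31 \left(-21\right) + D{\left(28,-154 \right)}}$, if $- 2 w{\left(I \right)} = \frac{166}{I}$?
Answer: $- \frac{102702726677}{19208135746170} \approx -0.0053468$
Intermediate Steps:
$w{\left(I \right)} = - \frac{83}{I}$ ($w{\left(I \right)} = - \frac{166 \frac{1}{I}}{2} = - \frac{83}{I}$)
$h = \frac{451482381}{111396070}$ ($h = - 9 \left(- \frac{15386}{-19132} + \frac{14609}{-11645}\right) = - 9 \left(\left(-15386\right) \left(- \frac{1}{19132}\right) + 14609 \left(- \frac{1}{11645}\right)\right) = - 9 \left(\frac{7693}{9566} - \frac{14609}{11645}\right) = \left(-9\right) \left(- \frac{50164709}{111396070}\right) = \frac{451482381}{111396070} \approx 4.0529$)
$\frac{w{\left(-207 \right)} + h}{31 \left(-21\right) + D{\left(28,-154 \right)}} = \frac{- \frac{83}{-207} + \frac{451482381}{111396070}}{31 \left(-21\right) - 182} = \frac{\left(-83\right) \left(- \frac{1}{207}\right) + \frac{451482381}{111396070}}{-651 - 182} = \frac{\frac{83}{207} + \frac{451482381}{111396070}}{-651 - 182} = \frac{102702726677}{23058986490 \left(-833\right)} = \frac{102702726677}{23058986490} \left(- \frac{1}{833}\right) = - \frac{102702726677}{19208135746170}$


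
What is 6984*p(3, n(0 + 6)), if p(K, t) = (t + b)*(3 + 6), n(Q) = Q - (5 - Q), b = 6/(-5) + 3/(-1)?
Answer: 879984/5 ≈ 1.7600e+5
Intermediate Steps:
b = -21/5 (b = 6*(-⅕) + 3*(-1) = -6/5 - 3 = -21/5 ≈ -4.2000)
n(Q) = -5 + 2*Q (n(Q) = Q + (-5 + Q) = -5 + 2*Q)
p(K, t) = -189/5 + 9*t (p(K, t) = (t - 21/5)*(3 + 6) = (-21/5 + t)*9 = -189/5 + 9*t)
6984*p(3, n(0 + 6)) = 6984*(-189/5 + 9*(-5 + 2*(0 + 6))) = 6984*(-189/5 + 9*(-5 + 2*6)) = 6984*(-189/5 + 9*(-5 + 12)) = 6984*(-189/5 + 9*7) = 6984*(-189/5 + 63) = 6984*(126/5) = 879984/5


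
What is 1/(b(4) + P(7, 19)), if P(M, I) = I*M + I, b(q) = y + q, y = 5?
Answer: 1/161 ≈ 0.0062112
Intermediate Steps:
b(q) = 5 + q
P(M, I) = I + I*M
1/(b(4) + P(7, 19)) = 1/((5 + 4) + 19*(1 + 7)) = 1/(9 + 19*8) = 1/(9 + 152) = 1/161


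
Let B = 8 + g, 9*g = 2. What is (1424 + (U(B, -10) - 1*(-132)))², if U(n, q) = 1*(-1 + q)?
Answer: 2387025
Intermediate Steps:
g = 2/9 (g = (⅑)*2 = 2/9 ≈ 0.22222)
B = 74/9 (B = 8 + 2/9 = 74/9 ≈ 8.2222)
U(n, q) = -1 + q
(1424 + (U(B, -10) - 1*(-132)))² = (1424 + ((-1 - 10) - 1*(-132)))² = (1424 + (-11 + 132))² = (1424 + 121)² = 1545² = 2387025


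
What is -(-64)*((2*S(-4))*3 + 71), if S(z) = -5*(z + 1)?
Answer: 10304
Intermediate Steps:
S(z) = -5 - 5*z (S(z) = -5*(1 + z) = -5 - 5*z)
-(-64)*((2*S(-4))*3 + 71) = -(-64)*((2*(-5 - 5*(-4)))*3 + 71) = -(-64)*((2*(-5 + 20))*3 + 71) = -(-64)*((2*15)*3 + 71) = -(-64)*(30*3 + 71) = -(-64)*(90 + 71) = -(-64)*161 = -1*(-10304) = 10304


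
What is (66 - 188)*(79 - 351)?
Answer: 33184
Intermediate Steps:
(66 - 188)*(79 - 351) = -122*(-272) = 33184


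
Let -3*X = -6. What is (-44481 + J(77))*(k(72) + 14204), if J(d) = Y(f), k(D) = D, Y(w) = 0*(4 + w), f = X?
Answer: -635010756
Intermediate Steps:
X = 2 (X = -1/3*(-6) = 2)
f = 2
Y(w) = 0
J(d) = 0
(-44481 + J(77))*(k(72) + 14204) = (-44481 + 0)*(72 + 14204) = -44481*14276 = -635010756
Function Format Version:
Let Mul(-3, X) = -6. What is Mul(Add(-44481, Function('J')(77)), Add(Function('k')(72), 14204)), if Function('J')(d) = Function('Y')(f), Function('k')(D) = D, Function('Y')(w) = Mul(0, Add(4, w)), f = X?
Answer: -635010756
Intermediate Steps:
X = 2 (X = Mul(Rational(-1, 3), -6) = 2)
f = 2
Function('Y')(w) = 0
Function('J')(d) = 0
Mul(Add(-44481, Function('J')(77)), Add(Function('k')(72), 14204)) = Mul(Add(-44481, 0), Add(72, 14204)) = Mul(-44481, 14276) = -635010756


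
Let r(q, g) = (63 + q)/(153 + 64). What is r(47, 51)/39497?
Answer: 110/8570849 ≈ 1.2834e-5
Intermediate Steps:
r(q, g) = 9/31 + q/217 (r(q, g) = (63 + q)/217 = (63 + q)*(1/217) = 9/31 + q/217)
r(47, 51)/39497 = (9/31 + (1/217)*47)/39497 = (9/31 + 47/217)*(1/39497) = (110/217)*(1/39497) = 110/8570849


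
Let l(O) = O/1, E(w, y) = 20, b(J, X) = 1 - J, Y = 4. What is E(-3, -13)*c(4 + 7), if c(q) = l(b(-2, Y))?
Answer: 60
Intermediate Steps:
l(O) = O (l(O) = O*1 = O)
c(q) = 3 (c(q) = 1 - 1*(-2) = 1 + 2 = 3)
E(-3, -13)*c(4 + 7) = 20*3 = 60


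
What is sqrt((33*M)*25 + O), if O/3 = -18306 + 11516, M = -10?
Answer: 6*I*sqrt(795) ≈ 169.17*I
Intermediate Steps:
O = -20370 (O = 3*(-18306 + 11516) = 3*(-6790) = -20370)
sqrt((33*M)*25 + O) = sqrt((33*(-10))*25 - 20370) = sqrt(-330*25 - 20370) = sqrt(-8250 - 20370) = sqrt(-28620) = 6*I*sqrt(795)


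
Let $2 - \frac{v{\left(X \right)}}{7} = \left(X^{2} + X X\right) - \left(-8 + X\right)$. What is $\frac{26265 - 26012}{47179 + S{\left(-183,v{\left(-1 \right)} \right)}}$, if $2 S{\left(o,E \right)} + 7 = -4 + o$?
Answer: $\frac{253}{47082} \approx 0.0053736$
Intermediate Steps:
$v{\left(X \right)} = -42 - 14 X^{2} + 7 X$ ($v{\left(X \right)} = 14 - 7 \left(\left(X^{2} + X X\right) - \left(-8 + X\right)\right) = 14 - 7 \left(\left(X^{2} + X^{2}\right) - \left(-8 + X\right)\right) = 14 - 7 \left(2 X^{2} - \left(-8 + X\right)\right) = 14 - 7 \left(8 - X + 2 X^{2}\right) = 14 - \left(56 - 7 X + 14 X^{2}\right) = -42 - 14 X^{2} + 7 X$)
$S{\left(o,E \right)} = - \frac{11}{2} + \frac{o}{2}$ ($S{\left(o,E \right)} = - \frac{7}{2} + \frac{-4 + o}{2} = - \frac{7}{2} + \left(-2 + \frac{o}{2}\right) = - \frac{11}{2} + \frac{o}{2}$)
$\frac{26265 - 26012}{47179 + S{\left(-183,v{\left(-1 \right)} \right)}} = \frac{26265 - 26012}{47179 + \left(- \frac{11}{2} + \frac{1}{2} \left(-183\right)\right)} = \frac{253}{47179 - 97} = \frac{253}{47082}$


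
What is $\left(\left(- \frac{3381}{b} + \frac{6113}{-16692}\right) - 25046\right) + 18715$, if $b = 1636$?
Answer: $- \frac{21619261699}{3413514} \approx -6333.4$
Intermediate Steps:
$\left(\left(- \frac{3381}{b} + \frac{6113}{-16692}\right) - 25046\right) + 18715 = \left(\left(- \frac{3381}{1636} + \frac{6113}{-16692}\right) - 25046\right) + 18715 = \left(\left(\left(-3381\right) \frac{1}{1636} + 6113 \left(- \frac{1}{16692}\right)\right) - 25046\right) + 18715 = \left(\left(- \frac{3381}{1636} - \frac{6113}{16692}\right) - 25046\right) + 18715 = \left(- \frac{8304565}{3413514} - 25046\right) + 18715 = - \frac{85503176209}{3413514} + 18715 = - \frac{21619261699}{3413514}$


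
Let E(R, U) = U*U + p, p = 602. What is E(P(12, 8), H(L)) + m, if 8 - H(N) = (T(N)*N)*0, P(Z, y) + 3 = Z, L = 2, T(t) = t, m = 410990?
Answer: 411656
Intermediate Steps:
P(Z, y) = -3 + Z
H(N) = 8 (H(N) = 8 - N*N*0 = 8 - N²*0 = 8 - 1*0 = 8 + 0 = 8)
E(R, U) = 602 + U² (E(R, U) = U*U + 602 = U² + 602 = 602 + U²)
E(P(12, 8), H(L)) + m = (602 + 8²) + 410990 = (602 + 64) + 410990 = 666 + 410990 = 411656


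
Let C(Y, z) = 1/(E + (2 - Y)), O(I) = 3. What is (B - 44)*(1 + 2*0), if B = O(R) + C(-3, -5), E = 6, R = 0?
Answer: -450/11 ≈ -40.909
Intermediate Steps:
C(Y, z) = 1/(8 - Y) (C(Y, z) = 1/(6 + (2 - Y)) = 1/(8 - Y))
B = 34/11 (B = 3 + 1/(8 - 1*(-3)) = 3 + 1/(8 + 3) = 3 + 1/11 = 34/11 ≈ 3.0909)
(B - 44)*(1 + 2*0) = (34/11 - 44)*(1 + 2*0) = -450*(1 + 0)/11 = -450/11*1 = -450/11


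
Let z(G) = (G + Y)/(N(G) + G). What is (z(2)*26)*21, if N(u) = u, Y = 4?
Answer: 819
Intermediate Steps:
z(G) = (4 + G)/(2*G) (z(G) = (G + 4)/(G + G) = (4 + G)/((2*G)) = (4 + G)*(1/(2*G)) = (4 + G)/(2*G))
(z(2)*26)*21 = (((1/2)*(4 + 2)/2)*26)*21 = (((1/2)*(1/2)*6)*26)*21 = ((3/2)*26)*21 = 39*21 = 819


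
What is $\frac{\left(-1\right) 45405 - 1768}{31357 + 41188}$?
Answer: $- \frac{47173}{72545} \approx -0.65026$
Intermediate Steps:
$\frac{\left(-1\right) 45405 - 1768}{31357 + 41188} = \frac{-45405 - 1768}{72545} = \left(-47173\right) \frac{1}{72545} = - \frac{47173}{72545}$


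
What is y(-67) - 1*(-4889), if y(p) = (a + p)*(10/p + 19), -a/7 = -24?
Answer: 455126/67 ≈ 6792.9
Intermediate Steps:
a = 168 (a = -7*(-24) = 168)
y(p) = (19 + 10/p)*(168 + p) (y(p) = (168 + p)*(10/p + 19) = (168 + p)*(19 + 10/p) = (19 + 10/p)*(168 + p))
y(-67) - 1*(-4889) = (3202 + 19*(-67) + 1680/(-67)) - 1*(-4889) = (3202 - 1273 + 1680*(-1/67)) + 4889 = (3202 - 1273 - 1680/67) + 4889 = 127563/67 + 4889 = 455126/67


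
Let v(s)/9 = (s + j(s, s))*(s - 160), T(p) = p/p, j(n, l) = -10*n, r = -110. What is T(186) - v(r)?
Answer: 2405701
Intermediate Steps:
T(p) = 1
v(s) = -81*s*(-160 + s) (v(s) = 9*((s - 10*s)*(s - 160)) = 9*((-9*s)*(-160 + s)) = 9*(-9*s*(-160 + s)) = -81*s*(-160 + s))
T(186) - v(r) = 1 - 81*(-110)*(160 - 1*(-110)) = 1 - 81*(-110)*(160 + 110) = 1 - 81*(-110)*270 = 1 - 1*(-2405700) = 1 + 2405700 = 2405701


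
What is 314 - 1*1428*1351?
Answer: -1928914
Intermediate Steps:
314 - 1*1428*1351 = 314 - 1428*1351 = 314 - 1929228 = -1928914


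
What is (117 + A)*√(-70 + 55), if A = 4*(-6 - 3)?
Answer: 81*I*√15 ≈ 313.71*I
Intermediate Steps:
A = -36 (A = 4*(-9) = -36)
(117 + A)*√(-70 + 55) = (117 - 36)*√(-70 + 55) = 81*√(-15) = 81*(I*√15) = 81*I*√15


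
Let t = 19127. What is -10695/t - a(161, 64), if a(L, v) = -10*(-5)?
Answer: -31195/617 ≈ -50.559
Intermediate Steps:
a(L, v) = 50
-10695/t - a(161, 64) = -10695/19127 - 1*50 = -10695*1/19127 - 50 = -345/617 - 50 = -31195/617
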